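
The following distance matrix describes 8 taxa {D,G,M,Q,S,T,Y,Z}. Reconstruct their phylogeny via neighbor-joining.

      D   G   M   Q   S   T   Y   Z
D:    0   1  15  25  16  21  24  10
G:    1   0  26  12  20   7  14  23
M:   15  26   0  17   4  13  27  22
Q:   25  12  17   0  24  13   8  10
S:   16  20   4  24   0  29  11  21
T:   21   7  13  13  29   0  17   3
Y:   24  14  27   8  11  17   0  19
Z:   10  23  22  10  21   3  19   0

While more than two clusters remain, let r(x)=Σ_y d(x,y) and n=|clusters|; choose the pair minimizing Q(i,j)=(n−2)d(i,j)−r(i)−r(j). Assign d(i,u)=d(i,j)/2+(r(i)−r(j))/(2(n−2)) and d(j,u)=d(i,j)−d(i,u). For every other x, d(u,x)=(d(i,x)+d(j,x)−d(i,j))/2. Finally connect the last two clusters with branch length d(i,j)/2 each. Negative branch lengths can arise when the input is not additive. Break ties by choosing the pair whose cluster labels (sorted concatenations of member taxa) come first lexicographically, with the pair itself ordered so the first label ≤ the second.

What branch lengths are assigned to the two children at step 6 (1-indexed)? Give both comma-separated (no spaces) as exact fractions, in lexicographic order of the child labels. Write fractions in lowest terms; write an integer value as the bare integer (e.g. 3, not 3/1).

7/4,31/8

step 1: merge (M,S) at d=4, Q=-225; branch lengths M→23/12, S→25/12; new cluster MS
  updated: d(D,MS)=27/2, d(G,MS)=21, d(MS,Q)=37/2, d(MS,T)=19, d(MS,Y)=17, d(MS,Z)=39/2
step 2: merge (D,G) at d=1, Q=-335/2; branch lengths D→43/20, G→-23/20; new cluster DG
  updated: d(DG,MS)=67/4, d(DG,Q)=18, d(DG,T)=27/2, d(DG,Y)=37/2, d(DG,Z)=16
step 3: merge (T,Z) at d=3, Q=-121; branch lengths T→5/4, Z→7/4; new cluster TZ
  updated: d(DG,TZ)=53/4, d(MS,TZ)=71/4, d(Q,TZ)=10, d(TZ,Y)=33/2
step 4: merge (Q,Y) at d=8, Q=-181/2; branch lengths Q→37/12, Y→59/12; new cluster QY
  updated: d(DG,QY)=57/4, d(MS,QY)=55/4, d(QY,TZ)=37/4
step 5: merge (DG,MS) at d=67/4, Q=-59; branch lengths DG→59/8, MS→75/8; new cluster DGMS
  updated: d(DGMS,QY)=45/8, d(DGMS,TZ)=57/8
step 6: merge (DGMS,QY) at d=45/8, Q=-22; branch lengths DGMS→7/4, QY→31/8; new cluster DGMQSY
  updated: d(DGMQSY,TZ)=43/8
step 7: merge (DGMQSY,TZ) at d=43/8; branch lengths DGMQSY→43/16, TZ→43/16; new cluster DGMQSTYZ
final tree: ((((D:43/20,G:-23/20):59/8,(M:23/12,S:25/12):75/8):7/4,(Q:37/12,Y:59/12):31/8):43/16,(T:5/4,Z:7/4):43/16)
total length: 175/4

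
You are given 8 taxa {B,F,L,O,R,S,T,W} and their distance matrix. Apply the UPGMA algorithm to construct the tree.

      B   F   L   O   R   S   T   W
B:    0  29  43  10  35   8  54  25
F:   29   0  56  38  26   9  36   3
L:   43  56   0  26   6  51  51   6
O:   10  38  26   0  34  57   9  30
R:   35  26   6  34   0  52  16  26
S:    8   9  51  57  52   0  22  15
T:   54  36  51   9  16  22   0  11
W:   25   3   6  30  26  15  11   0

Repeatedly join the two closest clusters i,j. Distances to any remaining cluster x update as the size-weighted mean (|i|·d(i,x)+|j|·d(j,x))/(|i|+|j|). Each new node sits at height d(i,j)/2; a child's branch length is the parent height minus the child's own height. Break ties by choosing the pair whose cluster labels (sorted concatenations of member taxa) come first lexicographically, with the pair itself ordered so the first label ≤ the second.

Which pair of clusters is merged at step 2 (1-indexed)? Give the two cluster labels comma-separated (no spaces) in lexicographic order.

L,R

iteration 1: select F,W (d=3); attach at lengths (3/2, 3/2); label the merged cluster FW
  updated: d(B,FW)=27, d(FW,L)=31, d(FW,O)=34, d(FW,R)=26, d(FW,S)=12, d(FW,T)=47/2
iteration 2: select L,R (d=6); attach at lengths (3, 3); label the merged cluster LR
  updated: d(B,LR)=39, d(FW,LR)=57/2, d(LR,O)=30, d(LR,S)=103/2, d(LR,T)=67/2
iteration 3: select B,S (d=8); attach at lengths (4, 4); label the merged cluster BS
  updated: d(BS,FW)=39/2, d(BS,LR)=181/4, d(BS,O)=67/2, d(BS,T)=38
iteration 4: select O,T (d=9); attach at lengths (9/2, 9/2); label the merged cluster OT
  updated: d(BS,OT)=143/4, d(FW,OT)=115/4, d(LR,OT)=127/4
iteration 5: select BS,FW (d=39/2); attach at lengths (23/4, 33/4); label the merged cluster BFSW
  updated: d(BFSW,LR)=295/8, d(BFSW,OT)=129/4
iteration 6: select LR,OT (d=127/4); attach at lengths (103/8, 91/8); label the merged cluster LORT
  updated: d(BFSW,LORT)=553/16
iteration 7: select BFSW,LORT (d=553/16); attach at lengths (241/32, 45/32); label the merged cluster BFLORSTW
final tree: (((B:4,S:4):23/4,(F:3/2,W:3/2):33/4):241/32,((L:3,R:3):103/8,(O:9/2,T:9/2):91/8):45/32)
total length: 1171/16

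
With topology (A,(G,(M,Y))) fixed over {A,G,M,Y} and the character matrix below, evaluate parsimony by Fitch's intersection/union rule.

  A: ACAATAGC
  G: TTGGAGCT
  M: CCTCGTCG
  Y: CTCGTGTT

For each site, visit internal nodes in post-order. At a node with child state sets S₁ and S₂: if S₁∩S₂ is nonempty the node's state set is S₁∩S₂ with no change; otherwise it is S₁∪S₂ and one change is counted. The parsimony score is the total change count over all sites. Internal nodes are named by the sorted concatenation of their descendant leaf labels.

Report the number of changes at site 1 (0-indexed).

2

[col 0] MY: children M:{C}, Y:{C} ∩→ {C}; cost 0
[col 0] GMY: children G:{T}, MY:{C} ∪→ {C,T}; cost 1
[col 0] AGMY: children A:{A}, GMY:{C,T} ∪→ {A,C,T}; cost 1
[col 1] MY: children M:{C}, Y:{T} ∪→ {C,T}; cost 1
[col 1] GMY: children G:{T}, MY:{C,T} ∩→ {T}; cost 0
[col 1] AGMY: children A:{C}, GMY:{T} ∪→ {C,T}; cost 1
[col 2] MY: children M:{T}, Y:{C} ∪→ {C,T}; cost 1
[col 2] GMY: children G:{G}, MY:{C,T} ∪→ {C,G,T}; cost 1
[col 2] AGMY: children A:{A}, GMY:{C,G,T} ∪→ {A,C,G,T}; cost 1
[col 3] MY: children M:{C}, Y:{G} ∪→ {C,G}; cost 1
[col 3] GMY: children G:{G}, MY:{C,G} ∩→ {G}; cost 0
[col 3] AGMY: children A:{A}, GMY:{G} ∪→ {A,G}; cost 1
[col 4] MY: children M:{G}, Y:{T} ∪→ {G,T}; cost 1
[col 4] GMY: children G:{A}, MY:{G,T} ∪→ {A,G,T}; cost 1
[col 4] AGMY: children A:{T}, GMY:{A,G,T} ∩→ {T}; cost 0
[col 5] MY: children M:{T}, Y:{G} ∪→ {G,T}; cost 1
[col 5] GMY: children G:{G}, MY:{G,T} ∩→ {G}; cost 0
[col 5] AGMY: children A:{A}, GMY:{G} ∪→ {A,G}; cost 1
[col 6] MY: children M:{C}, Y:{T} ∪→ {C,T}; cost 1
[col 6] GMY: children G:{C}, MY:{C,T} ∩→ {C}; cost 0
[col 6] AGMY: children A:{G}, GMY:{C} ∪→ {C,G}; cost 1
[col 7] MY: children M:{G}, Y:{T} ∪→ {G,T}; cost 1
[col 7] GMY: children G:{T}, MY:{G,T} ∩→ {T}; cost 0
[col 7] AGMY: children A:{C}, GMY:{T} ∪→ {C,T}; cost 1
per-site changes: [2, 2, 3, 2, 2, 2, 2, 2]; total = 17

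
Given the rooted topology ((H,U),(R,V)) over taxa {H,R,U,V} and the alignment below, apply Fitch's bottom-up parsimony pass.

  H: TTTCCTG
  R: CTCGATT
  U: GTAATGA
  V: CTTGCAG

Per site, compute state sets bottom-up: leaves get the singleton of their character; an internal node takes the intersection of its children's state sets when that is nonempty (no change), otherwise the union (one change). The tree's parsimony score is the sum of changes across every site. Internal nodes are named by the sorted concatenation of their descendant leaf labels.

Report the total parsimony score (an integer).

HU@0: {T} ∪ {G} = {G,T} (union, +1)
RV@0: {C} ∩ {C} = {C} (intersection, +0)
HRUV@0: {G,T} ∪ {C} = {C,G,T} (union, +1)
HU@1: {T} ∩ {T} = {T} (intersection, +0)
RV@1: {T} ∩ {T} = {T} (intersection, +0)
HRUV@1: {T} ∩ {T} = {T} (intersection, +0)
HU@2: {T} ∪ {A} = {A,T} (union, +1)
RV@2: {C} ∪ {T} = {C,T} (union, +1)
HRUV@2: {A,T} ∩ {C,T} = {T} (intersection, +0)
HU@3: {C} ∪ {A} = {A,C} (union, +1)
RV@3: {G} ∩ {G} = {G} (intersection, +0)
HRUV@3: {A,C} ∪ {G} = {A,C,G} (union, +1)
HU@4: {C} ∪ {T} = {C,T} (union, +1)
RV@4: {A} ∪ {C} = {A,C} (union, +1)
HRUV@4: {C,T} ∩ {A,C} = {C} (intersection, +0)
HU@5: {T} ∪ {G} = {G,T} (union, +1)
RV@5: {T} ∪ {A} = {A,T} (union, +1)
HRUV@5: {G,T} ∩ {A,T} = {T} (intersection, +0)
HU@6: {G} ∪ {A} = {A,G} (union, +1)
RV@6: {T} ∪ {G} = {G,T} (union, +1)
HRUV@6: {A,G} ∩ {G,T} = {G} (intersection, +0)
per-site changes: [2, 0, 2, 2, 2, 2, 2]; total = 12

12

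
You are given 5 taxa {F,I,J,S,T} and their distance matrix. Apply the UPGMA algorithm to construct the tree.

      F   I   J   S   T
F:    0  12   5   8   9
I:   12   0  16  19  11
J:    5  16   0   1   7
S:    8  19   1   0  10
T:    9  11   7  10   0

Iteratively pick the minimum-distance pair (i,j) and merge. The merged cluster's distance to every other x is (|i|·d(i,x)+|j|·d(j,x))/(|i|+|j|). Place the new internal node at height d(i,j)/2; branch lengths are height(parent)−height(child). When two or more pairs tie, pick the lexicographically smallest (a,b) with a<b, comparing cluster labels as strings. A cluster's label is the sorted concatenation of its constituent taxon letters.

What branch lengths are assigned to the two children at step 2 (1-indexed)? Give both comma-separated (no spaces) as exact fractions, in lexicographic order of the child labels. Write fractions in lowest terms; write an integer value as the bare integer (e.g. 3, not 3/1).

13/4,11/4

iteration 1: select J,S (d=1); attach at lengths (1/2, 1/2); label the merged cluster JS
  updated: d(F,JS)=13/2, d(I,JS)=35/2, d(JS,T)=17/2
iteration 2: select F,JS (d=13/2); attach at lengths (13/4, 11/4); label the merged cluster FJS
  updated: d(FJS,I)=47/3, d(FJS,T)=26/3
iteration 3: select FJS,T (d=26/3); attach at lengths (13/12, 13/3); label the merged cluster FJST
  updated: d(FJST,I)=29/2
iteration 4: select FJST,I (d=29/2); attach at lengths (35/12, 29/4); label the merged cluster FIJST
final tree: (((F:13/4,(J:1/2,S:1/2):11/4):13/12,T:13/3):35/12,I:29/4)
total length: 271/12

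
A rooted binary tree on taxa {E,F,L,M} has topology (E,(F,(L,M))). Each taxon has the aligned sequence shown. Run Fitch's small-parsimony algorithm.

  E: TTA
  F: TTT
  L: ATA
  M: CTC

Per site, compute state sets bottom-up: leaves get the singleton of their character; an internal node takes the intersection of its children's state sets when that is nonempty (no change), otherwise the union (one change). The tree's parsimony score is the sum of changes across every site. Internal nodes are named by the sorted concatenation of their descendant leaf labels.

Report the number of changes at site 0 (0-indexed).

LM@0: {A} ∪ {C} = {A,C} (union, +1)
FLM@0: {T} ∪ {A,C} = {A,C,T} (union, +1)
EFLM@0: {T} ∩ {A,C,T} = {T} (intersection, +0)
LM@1: {T} ∩ {T} = {T} (intersection, +0)
FLM@1: {T} ∩ {T} = {T} (intersection, +0)
EFLM@1: {T} ∩ {T} = {T} (intersection, +0)
LM@2: {A} ∪ {C} = {A,C} (union, +1)
FLM@2: {T} ∪ {A,C} = {A,C,T} (union, +1)
EFLM@2: {A} ∩ {A,C,T} = {A} (intersection, +0)
per-site changes: [2, 0, 2]; total = 4

2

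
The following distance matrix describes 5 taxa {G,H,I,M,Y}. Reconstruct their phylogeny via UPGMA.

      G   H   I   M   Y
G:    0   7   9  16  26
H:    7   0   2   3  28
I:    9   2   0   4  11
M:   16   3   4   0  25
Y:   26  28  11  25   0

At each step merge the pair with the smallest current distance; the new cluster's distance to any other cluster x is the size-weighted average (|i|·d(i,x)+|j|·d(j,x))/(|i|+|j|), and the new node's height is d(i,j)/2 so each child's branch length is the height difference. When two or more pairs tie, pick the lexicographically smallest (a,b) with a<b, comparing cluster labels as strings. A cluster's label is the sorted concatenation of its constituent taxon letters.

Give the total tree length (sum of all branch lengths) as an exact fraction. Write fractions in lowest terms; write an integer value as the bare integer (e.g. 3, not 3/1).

367/12

iteration 1: select H,I (d=2); attach at lengths (1, 1); label the merged cluster HI
  updated: d(G,HI)=8, d(HI,M)=7/2, d(HI,Y)=39/2
iteration 2: select HI,M (d=7/2); attach at lengths (3/4, 7/4); label the merged cluster HIM
  updated: d(G,HIM)=32/3, d(HIM,Y)=64/3
iteration 3: select G,HIM (d=32/3); attach at lengths (16/3, 43/12); label the merged cluster GHIM
  updated: d(GHIM,Y)=45/2
iteration 4: select GHIM,Y (d=45/2); attach at lengths (71/12, 45/4); label the merged cluster GHIMY
final tree: ((G:16/3,((H:1,I:1):3/4,M:7/4):43/12):71/12,Y:45/4)
total length: 367/12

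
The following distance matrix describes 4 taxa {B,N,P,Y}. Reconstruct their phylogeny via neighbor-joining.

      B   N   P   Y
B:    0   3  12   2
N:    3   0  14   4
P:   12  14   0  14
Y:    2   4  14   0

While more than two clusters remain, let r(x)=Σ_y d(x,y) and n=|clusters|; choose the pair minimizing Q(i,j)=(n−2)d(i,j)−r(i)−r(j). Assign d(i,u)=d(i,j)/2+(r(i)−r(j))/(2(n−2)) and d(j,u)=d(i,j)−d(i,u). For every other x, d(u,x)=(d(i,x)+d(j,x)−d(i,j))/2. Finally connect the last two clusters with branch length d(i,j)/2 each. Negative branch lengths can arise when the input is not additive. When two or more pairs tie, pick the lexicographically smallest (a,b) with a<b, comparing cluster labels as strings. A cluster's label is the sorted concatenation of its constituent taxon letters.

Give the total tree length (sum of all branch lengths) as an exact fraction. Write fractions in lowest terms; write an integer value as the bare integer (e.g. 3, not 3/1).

65/4

step 1: merge (B,P) at d=12, Q=-33; branch lengths B→1/4, P→47/4; new cluster BP
  updated: d(BP,N)=5/2, d(BP,Y)=2
step 2: merge (BP,N) at d=5/2, Q=-17/2; branch lengths BP→1/4, N→9/4; new cluster BNP
  updated: d(BNP,Y)=7/4
step 3: merge (BNP,Y) at d=7/4; branch lengths BNP→7/8, Y→7/8; new cluster BNPY
final tree: (((B:1/4,P:47/4):1/4,N:9/4):7/8,Y:7/8)
total length: 65/4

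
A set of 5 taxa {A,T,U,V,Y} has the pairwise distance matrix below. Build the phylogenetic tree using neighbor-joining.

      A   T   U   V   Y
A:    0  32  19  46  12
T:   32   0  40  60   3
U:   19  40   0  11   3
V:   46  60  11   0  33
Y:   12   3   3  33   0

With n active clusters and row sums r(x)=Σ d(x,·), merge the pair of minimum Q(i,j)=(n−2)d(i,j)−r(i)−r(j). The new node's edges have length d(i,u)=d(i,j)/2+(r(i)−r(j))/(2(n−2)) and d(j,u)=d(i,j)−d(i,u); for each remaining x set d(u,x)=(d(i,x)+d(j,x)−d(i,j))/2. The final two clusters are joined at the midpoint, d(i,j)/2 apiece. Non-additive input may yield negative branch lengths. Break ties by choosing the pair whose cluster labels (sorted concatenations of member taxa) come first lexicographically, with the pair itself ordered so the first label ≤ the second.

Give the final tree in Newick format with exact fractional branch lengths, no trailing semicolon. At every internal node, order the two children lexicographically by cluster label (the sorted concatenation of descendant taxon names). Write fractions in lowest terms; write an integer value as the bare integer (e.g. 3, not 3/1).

1. join U+V (d=11, Q=-190) ⇒ UV; edges |U|=-22/3, |V|=55/3
  updated: d(A,UV)=27, d(T,UV)=89/2, d(UV,Y)=25/2
2. join A+UV (d=27, Q=-101) ⇒ AUV; edges |A|=41/4, |UV|=67/4
  updated: d(AUV,T)=99/4, d(AUV,Y)=-5/4
3. join AUV+T (d=99/4, Q=-53/2) ⇒ ATUV; edges |AUV|=41/4, |T|=29/2
  updated: d(ATUV,Y)=-23/2
4. join ATUV+Y (d=-23/2) ⇒ ATUVY; edges |ATUV|=-23/4, |Y|=-23/4
final tree: (((A:41/4,(U:-22/3,V:55/3):67/4):41/4,T:29/2):-23/4,Y:-23/4)
total length: 205/4

(((A:41/4,(U:-22/3,V:55/3):67/4):41/4,T:29/2):-23/4,Y:-23/4)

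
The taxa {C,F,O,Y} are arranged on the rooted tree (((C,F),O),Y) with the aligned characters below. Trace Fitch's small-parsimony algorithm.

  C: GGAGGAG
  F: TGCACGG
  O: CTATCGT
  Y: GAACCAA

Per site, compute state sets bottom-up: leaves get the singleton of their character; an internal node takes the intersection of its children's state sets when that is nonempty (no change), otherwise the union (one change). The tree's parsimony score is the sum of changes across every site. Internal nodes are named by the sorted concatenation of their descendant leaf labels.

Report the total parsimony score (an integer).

CF@0: {G} ∪ {T} = {G,T} (union, +1)
CFO@0: {G,T} ∪ {C} = {C,G,T} (union, +1)
CFOY@0: {C,G,T} ∩ {G} = {G} (intersection, +0)
CF@1: {G} ∩ {G} = {G} (intersection, +0)
CFO@1: {G} ∪ {T} = {G,T} (union, +1)
CFOY@1: {G,T} ∪ {A} = {A,G,T} (union, +1)
CF@2: {A} ∪ {C} = {A,C} (union, +1)
CFO@2: {A,C} ∩ {A} = {A} (intersection, +0)
CFOY@2: {A} ∩ {A} = {A} (intersection, +0)
CF@3: {G} ∪ {A} = {A,G} (union, +1)
CFO@3: {A,G} ∪ {T} = {A,G,T} (union, +1)
CFOY@3: {A,G,T} ∪ {C} = {A,C,G,T} (union, +1)
CF@4: {G} ∪ {C} = {C,G} (union, +1)
CFO@4: {C,G} ∩ {C} = {C} (intersection, +0)
CFOY@4: {C} ∩ {C} = {C} (intersection, +0)
CF@5: {A} ∪ {G} = {A,G} (union, +1)
CFO@5: {A,G} ∩ {G} = {G} (intersection, +0)
CFOY@5: {G} ∪ {A} = {A,G} (union, +1)
CF@6: {G} ∩ {G} = {G} (intersection, +0)
CFO@6: {G} ∪ {T} = {G,T} (union, +1)
CFOY@6: {G,T} ∪ {A} = {A,G,T} (union, +1)
per-site changes: [2, 2, 1, 3, 1, 2, 2]; total = 13

13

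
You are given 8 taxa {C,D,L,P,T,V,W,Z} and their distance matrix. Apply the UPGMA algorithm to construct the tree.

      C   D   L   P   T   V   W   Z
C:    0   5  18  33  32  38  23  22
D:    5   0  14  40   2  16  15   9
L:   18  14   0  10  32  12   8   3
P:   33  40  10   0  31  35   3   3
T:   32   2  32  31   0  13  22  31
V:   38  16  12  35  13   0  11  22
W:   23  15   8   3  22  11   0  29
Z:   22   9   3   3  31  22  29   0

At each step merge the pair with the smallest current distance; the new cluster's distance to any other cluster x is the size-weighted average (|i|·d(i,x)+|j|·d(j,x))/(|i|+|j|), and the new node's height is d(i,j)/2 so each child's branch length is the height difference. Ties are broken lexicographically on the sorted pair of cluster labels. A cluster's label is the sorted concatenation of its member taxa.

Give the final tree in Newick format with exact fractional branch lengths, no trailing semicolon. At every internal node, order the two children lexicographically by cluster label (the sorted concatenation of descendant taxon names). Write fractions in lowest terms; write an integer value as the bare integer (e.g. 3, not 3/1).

(C:171/14,(((D:1,T:1):25/4,V:29/4):25/6,((L:3/2,Z:3/2):19/4,(P:3/2,W:3/2):19/4):31/6):67/84)

1. join D+T (d=2) ⇒ DT; edges |D|=1, |T|=1
  updated: d(C,DT)=37/2, d(DT,L)=23, d(DT,P)=71/2, d(DT,V)=29/2, d(DT,W)=37/2, d(DT,Z)=20
2. join L+Z (d=3) ⇒ LZ; edges |L|=3/2, |Z|=3/2
  updated: d(C,LZ)=20, d(DT,LZ)=43/2, d(LZ,P)=13/2, d(LZ,V)=17, d(LZ,W)=37/2
3. join P+W (d=3) ⇒ PW; edges |P|=3/2, |W|=3/2
  updated: d(C,PW)=28, d(DT,PW)=27, d(LZ,PW)=25/2, d(PW,V)=23
4. join LZ+PW (d=25/2) ⇒ LPWZ; edges |LZ|=19/4, |PW|=19/4
  updated: d(C,LPWZ)=24, d(DT,LPWZ)=97/4, d(LPWZ,V)=20
5. join DT+V (d=29/2) ⇒ DTV; edges |DT|=25/4, |V|=29/4
  updated: d(C,DTV)=25, d(DTV,LPWZ)=137/6
6. join DTV+LPWZ (d=137/6) ⇒ DLPTVWZ; edges |DTV|=25/6, |LPWZ|=31/6
  updated: d(C,DLPTVWZ)=171/7
7. join C+DLPTVWZ (d=171/7) ⇒ CDLPTVWZ; edges |C|=171/14, |DLPTVWZ|=67/84
final tree: (C:171/14,(((D:1,T:1):25/4,V:29/4):25/6,((L:3/2,Z:3/2):19/4,(P:3/2,W:3/2):19/4):31/6):67/84)
total length: 4481/84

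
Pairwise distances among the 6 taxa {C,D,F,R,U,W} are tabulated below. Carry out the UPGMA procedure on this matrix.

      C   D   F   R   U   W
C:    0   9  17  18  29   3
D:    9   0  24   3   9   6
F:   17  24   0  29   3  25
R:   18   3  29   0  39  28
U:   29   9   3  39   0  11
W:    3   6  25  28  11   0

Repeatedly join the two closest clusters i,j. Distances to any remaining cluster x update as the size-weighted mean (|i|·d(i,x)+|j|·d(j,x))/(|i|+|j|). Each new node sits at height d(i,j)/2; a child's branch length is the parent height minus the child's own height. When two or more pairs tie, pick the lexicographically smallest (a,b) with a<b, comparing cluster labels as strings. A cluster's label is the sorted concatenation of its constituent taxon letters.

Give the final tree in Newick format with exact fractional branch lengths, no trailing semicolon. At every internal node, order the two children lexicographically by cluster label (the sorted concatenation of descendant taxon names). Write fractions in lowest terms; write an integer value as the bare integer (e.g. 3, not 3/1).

(((C:3/2,W:3/2):49/8,(D:3/2,R:3/2):49/8):61/16,(F:3/2,U:3/2):159/16)

iteration 1: select C,W (d=3); attach at lengths (3/2, 3/2); label the merged cluster CW
  updated: d(CW,D)=15/2, d(CW,F)=21, d(CW,R)=23, d(CW,U)=20
iteration 2: select D,R (d=3); attach at lengths (3/2, 3/2); label the merged cluster DR
  updated: d(CW,DR)=61/4, d(DR,F)=53/2, d(DR,U)=24
iteration 3: select F,U (d=3); attach at lengths (3/2, 3/2); label the merged cluster FU
  updated: d(CW,FU)=41/2, d(DR,FU)=101/4
iteration 4: select CW,DR (d=61/4); attach at lengths (49/8, 49/8); label the merged cluster CDRW
  updated: d(CDRW,FU)=183/8
iteration 5: select CDRW,FU (d=183/8); attach at lengths (61/16, 159/16); label the merged cluster CDFRUW
final tree: (((C:3/2,W:3/2):49/8,(D:3/2,R:3/2):49/8):61/16,(F:3/2,U:3/2):159/16)
total length: 35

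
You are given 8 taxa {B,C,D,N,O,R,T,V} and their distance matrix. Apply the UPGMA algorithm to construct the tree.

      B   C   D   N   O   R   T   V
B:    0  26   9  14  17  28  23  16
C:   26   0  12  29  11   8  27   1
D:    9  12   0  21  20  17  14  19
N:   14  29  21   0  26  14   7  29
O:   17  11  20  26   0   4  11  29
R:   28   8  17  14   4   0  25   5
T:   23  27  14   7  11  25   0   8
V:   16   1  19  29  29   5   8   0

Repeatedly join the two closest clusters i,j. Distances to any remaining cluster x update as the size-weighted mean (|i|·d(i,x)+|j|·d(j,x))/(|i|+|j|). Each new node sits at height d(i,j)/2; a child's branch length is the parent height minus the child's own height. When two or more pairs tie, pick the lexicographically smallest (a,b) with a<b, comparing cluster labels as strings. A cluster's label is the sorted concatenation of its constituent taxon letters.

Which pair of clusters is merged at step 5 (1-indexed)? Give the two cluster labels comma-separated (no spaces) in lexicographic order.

step 1: merge (C,V) at d=1; branch lengths C→1/2, V→1/2; new cluster CV
  updated: d(B,CV)=21, d(CV,D)=31/2, d(CV,N)=29, d(CV,O)=20, d(CV,R)=13/2, d(CV,T)=35/2
step 2: merge (O,R) at d=4; branch lengths O→2, R→2; new cluster OR
  updated: d(B,OR)=45/2, d(CV,OR)=53/4, d(D,OR)=37/2, d(N,OR)=20, d(OR,T)=18
step 3: merge (N,T) at d=7; branch lengths N→7/2, T→7/2; new cluster NT
  updated: d(B,NT)=37/2, d(CV,NT)=93/4, d(D,NT)=35/2, d(NT,OR)=19
step 4: merge (B,D) at d=9; branch lengths B→9/2, D→9/2; new cluster BD
  updated: d(BD,CV)=73/4, d(BD,NT)=18, d(BD,OR)=41/2
step 5: merge (CV,OR) at d=53/4; branch lengths CV→49/8, OR→37/8; new cluster CORV
  updated: d(BD,CORV)=155/8, d(CORV,NT)=169/8
step 6: merge (BD,NT) at d=18; branch lengths BD→9/2, NT→11/2; new cluster BDNT
  updated: d(BDNT,CORV)=81/4
step 7: merge (BDNT,CORV) at d=81/4; branch lengths BDNT→9/8, CORV→7/2; new cluster BCDNORTV
final tree: (((B:9/2,D:9/2):9/2,(N:7/2,T:7/2):11/2):9/8,((C:1/2,V:1/2):49/8,(O:2,R:2):37/8):7/2)
total length: 371/8

CV,OR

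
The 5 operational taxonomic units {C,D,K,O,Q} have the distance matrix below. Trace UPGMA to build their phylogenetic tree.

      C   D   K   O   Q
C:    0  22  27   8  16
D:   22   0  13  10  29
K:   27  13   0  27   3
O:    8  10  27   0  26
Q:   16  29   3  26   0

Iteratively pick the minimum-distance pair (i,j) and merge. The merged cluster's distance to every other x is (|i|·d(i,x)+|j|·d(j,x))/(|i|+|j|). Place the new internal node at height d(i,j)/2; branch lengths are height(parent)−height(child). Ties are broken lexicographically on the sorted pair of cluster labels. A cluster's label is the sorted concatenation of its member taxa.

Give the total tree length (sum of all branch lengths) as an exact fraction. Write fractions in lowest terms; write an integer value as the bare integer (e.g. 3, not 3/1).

step 1: merge (K,Q) at d=3; branch lengths K→3/2, Q→3/2; new cluster KQ
  updated: d(C,KQ)=43/2, d(D,KQ)=21, d(KQ,O)=53/2
step 2: merge (C,O) at d=8; branch lengths C→4, O→4; new cluster CO
  updated: d(CO,D)=16, d(CO,KQ)=24
step 3: merge (CO,D) at d=16; branch lengths CO→4, D→8; new cluster CDO
  updated: d(CDO,KQ)=23
step 4: merge (CDO,KQ) at d=23; branch lengths CDO→7/2, KQ→10; new cluster CDKOQ
final tree: (((C:4,O:4):4,D:8):7/2,(K:3/2,Q:3/2):10)
total length: 73/2

73/2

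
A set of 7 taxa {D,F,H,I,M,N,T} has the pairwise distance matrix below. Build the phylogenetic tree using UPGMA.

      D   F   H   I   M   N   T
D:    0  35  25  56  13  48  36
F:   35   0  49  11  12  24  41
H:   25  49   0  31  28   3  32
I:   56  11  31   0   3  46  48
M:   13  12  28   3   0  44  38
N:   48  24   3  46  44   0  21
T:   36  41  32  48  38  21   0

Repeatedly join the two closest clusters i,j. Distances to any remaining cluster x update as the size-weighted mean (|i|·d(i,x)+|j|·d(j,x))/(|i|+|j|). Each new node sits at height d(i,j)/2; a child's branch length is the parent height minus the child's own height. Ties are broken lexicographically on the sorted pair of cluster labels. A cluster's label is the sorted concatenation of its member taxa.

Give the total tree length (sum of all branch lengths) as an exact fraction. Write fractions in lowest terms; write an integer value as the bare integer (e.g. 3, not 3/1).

155/2

1. join H+N (d=3) ⇒ HN; edges |H|=3/2, |N|=3/2
  updated: d(D,HN)=73/2, d(F,HN)=73/2, d(HN,I)=77/2, d(HN,M)=36, d(HN,T)=53/2
2. join I+M (d=3) ⇒ IM; edges |I|=3/2, |M|=3/2
  updated: d(D,IM)=69/2, d(F,IM)=23/2, d(HN,IM)=149/4, d(IM,T)=43
3. join F+IM (d=23/2) ⇒ FIM; edges |F|=23/4, |IM|=17/4
  updated: d(D,FIM)=104/3, d(FIM,HN)=37, d(FIM,T)=127/3
4. join HN+T (d=53/2) ⇒ HNT; edges |HN|=47/4, |T|=53/4
  updated: d(D,HNT)=109/3, d(FIM,HNT)=349/9
5. join D+FIM (d=104/3) ⇒ DFIM; edges |D|=52/3, |FIM|=139/12
  updated: d(DFIM,HNT)=229/6
6. join DFIM+HNT (d=229/6) ⇒ DFHIMNT; edges |DFIM|=7/4, |HNT|=35/6
final tree: ((D:52/3,(F:23/4,(I:3/2,M:3/2):17/4):139/12):7/4,((H:3/2,N:3/2):47/4,T:53/4):35/6)
total length: 155/2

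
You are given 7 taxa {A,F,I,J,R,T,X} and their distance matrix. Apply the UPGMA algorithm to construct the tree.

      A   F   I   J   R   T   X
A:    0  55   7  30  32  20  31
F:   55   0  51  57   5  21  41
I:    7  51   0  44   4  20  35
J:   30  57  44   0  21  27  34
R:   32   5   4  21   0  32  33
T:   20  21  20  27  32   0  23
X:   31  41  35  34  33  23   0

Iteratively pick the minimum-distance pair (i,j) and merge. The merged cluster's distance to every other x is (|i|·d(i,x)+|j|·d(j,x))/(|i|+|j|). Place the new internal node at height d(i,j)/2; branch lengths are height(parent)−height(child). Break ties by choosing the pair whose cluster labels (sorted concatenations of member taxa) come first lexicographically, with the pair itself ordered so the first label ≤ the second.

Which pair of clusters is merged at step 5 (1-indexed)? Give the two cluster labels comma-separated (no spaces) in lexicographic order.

AFIRT,X

step 1: merge (I,R) at d=4; branch lengths I→2, R→2; new cluster IR
  updated: d(A,IR)=39/2, d(F,IR)=28, d(IR,J)=65/2, d(IR,T)=26, d(IR,X)=34
step 2: merge (A,IR) at d=39/2; branch lengths A→39/4, IR→31/4; new cluster AIR
  updated: d(AIR,F)=37, d(AIR,J)=95/3, d(AIR,T)=24, d(AIR,X)=33
step 3: merge (F,T) at d=21; branch lengths F→21/2, T→21/2; new cluster FT
  updated: d(AIR,FT)=61/2, d(FT,J)=42, d(FT,X)=32
step 4: merge (AIR,FT) at d=61/2; branch lengths AIR→11/2, FT→19/4; new cluster AFIRT
  updated: d(AFIRT,J)=179/5, d(AFIRT,X)=163/5
step 5: merge (AFIRT,X) at d=163/5; branch lengths AFIRT→21/20, X→163/10; new cluster AFIRTX
  updated: d(AFIRTX,J)=71/2
step 6: merge (AFIRTX,J) at d=71/2; branch lengths AFIRTX→29/20, J→71/4; new cluster AFIJRTX
final tree: ((((A:39/4,(I:2,R:2):31/4):11/2,(F:21/2,T:21/2):19/4):21/20,X:163/10):29/20,J:71/4)
total length: 893/10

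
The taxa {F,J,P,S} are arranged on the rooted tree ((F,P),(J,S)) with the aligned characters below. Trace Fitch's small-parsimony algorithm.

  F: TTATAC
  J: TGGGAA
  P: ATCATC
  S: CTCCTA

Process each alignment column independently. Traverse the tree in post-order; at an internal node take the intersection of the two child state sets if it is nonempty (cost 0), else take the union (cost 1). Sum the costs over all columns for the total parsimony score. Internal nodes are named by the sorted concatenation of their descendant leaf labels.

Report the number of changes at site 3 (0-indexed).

3

site 0, node FP: F={T} ∪ P={A} → {A,T} (+1)
site 0, node JS: J={T} ∪ S={C} → {C,T} (+1)
site 0, node FJPS: FP={A,T} ∩ JS={C,T} → {T} (+0)
site 1, node FP: F={T} ∩ P={T} → {T} (+0)
site 1, node JS: J={G} ∪ S={T} → {G,T} (+1)
site 1, node FJPS: FP={T} ∩ JS={G,T} → {T} (+0)
site 2, node FP: F={A} ∪ P={C} → {A,C} (+1)
site 2, node JS: J={G} ∪ S={C} → {C,G} (+1)
site 2, node FJPS: FP={A,C} ∩ JS={C,G} → {C} (+0)
site 3, node FP: F={T} ∪ P={A} → {A,T} (+1)
site 3, node JS: J={G} ∪ S={C} → {C,G} (+1)
site 3, node FJPS: FP={A,T} ∪ JS={C,G} → {A,C,G,T} (+1)
site 4, node FP: F={A} ∪ P={T} → {A,T} (+1)
site 4, node JS: J={A} ∪ S={T} → {A,T} (+1)
site 4, node FJPS: FP={A,T} ∩ JS={A,T} → {A,T} (+0)
site 5, node FP: F={C} ∩ P={C} → {C} (+0)
site 5, node JS: J={A} ∩ S={A} → {A} (+0)
site 5, node FJPS: FP={C} ∪ JS={A} → {A,C} (+1)
per-site changes: [2, 1, 2, 3, 2, 1]; total = 11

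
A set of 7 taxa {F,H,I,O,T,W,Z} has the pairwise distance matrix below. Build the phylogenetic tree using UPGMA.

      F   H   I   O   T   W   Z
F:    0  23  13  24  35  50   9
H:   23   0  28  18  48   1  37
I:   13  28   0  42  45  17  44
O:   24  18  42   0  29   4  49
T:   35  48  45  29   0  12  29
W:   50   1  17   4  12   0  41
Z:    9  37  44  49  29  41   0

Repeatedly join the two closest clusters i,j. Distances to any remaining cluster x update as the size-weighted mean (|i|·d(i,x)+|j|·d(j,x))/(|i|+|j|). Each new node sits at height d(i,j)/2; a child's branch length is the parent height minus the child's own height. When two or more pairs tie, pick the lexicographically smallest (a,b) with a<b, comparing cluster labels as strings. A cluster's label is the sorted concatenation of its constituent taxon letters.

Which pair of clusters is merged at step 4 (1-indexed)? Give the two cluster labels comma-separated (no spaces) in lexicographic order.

iteration 1: select H,W (d=1); attach at lengths (1/2, 1/2); label the merged cluster HW
  updated: d(F,HW)=73/2, d(HW,I)=45/2, d(HW,O)=11, d(HW,T)=30, d(HW,Z)=39
iteration 2: select F,Z (d=9); attach at lengths (9/2, 9/2); label the merged cluster FZ
  updated: d(FZ,HW)=151/4, d(FZ,I)=57/2, d(FZ,O)=73/2, d(FZ,T)=32
iteration 3: select HW,O (d=11); attach at lengths (5, 11/2); label the merged cluster HOW
  updated: d(FZ,HOW)=112/3, d(HOW,I)=29, d(HOW,T)=89/3
iteration 4: select FZ,I (d=57/2); attach at lengths (39/4, 57/4); label the merged cluster FIZ
  updated: d(FIZ,HOW)=311/9, d(FIZ,T)=109/3
iteration 5: select HOW,T (d=89/3); attach at lengths (28/3, 89/6); label the merged cluster HOTW
  updated: d(FIZ,HOTW)=35
iteration 6: select FIZ,HOTW (d=35); attach at lengths (13/4, 8/3); label the merged cluster FHIOTWZ
final tree: (((F:9/2,Z:9/2):39/4,I:57/4):13/4,(((H:1/2,W:1/2):5,O:11/2):28/3,T:89/6):8/3)
total length: 895/12

FZ,I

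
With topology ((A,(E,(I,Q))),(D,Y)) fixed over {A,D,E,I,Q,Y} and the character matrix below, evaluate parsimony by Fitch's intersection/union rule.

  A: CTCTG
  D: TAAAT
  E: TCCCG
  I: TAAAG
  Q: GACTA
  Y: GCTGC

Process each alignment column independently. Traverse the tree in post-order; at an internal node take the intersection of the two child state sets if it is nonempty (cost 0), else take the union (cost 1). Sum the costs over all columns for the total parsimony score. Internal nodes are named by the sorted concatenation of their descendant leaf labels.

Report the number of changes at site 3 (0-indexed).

[col 0] IQ: children I:{T}, Q:{G} ∪→ {G,T}; cost 1
[col 0] EIQ: children E:{T}, IQ:{G,T} ∩→ {T}; cost 0
[col 0] AEIQ: children A:{C}, EIQ:{T} ∪→ {C,T}; cost 1
[col 0] DY: children D:{T}, Y:{G} ∪→ {G,T}; cost 1
[col 0] ADEIQY: children AEIQ:{C,T}, DY:{G,T} ∩→ {T}; cost 0
[col 1] IQ: children I:{A}, Q:{A} ∩→ {A}; cost 0
[col 1] EIQ: children E:{C}, IQ:{A} ∪→ {A,C}; cost 1
[col 1] AEIQ: children A:{T}, EIQ:{A,C} ∪→ {A,C,T}; cost 1
[col 1] DY: children D:{A}, Y:{C} ∪→ {A,C}; cost 1
[col 1] ADEIQY: children AEIQ:{A,C,T}, DY:{A,C} ∩→ {A,C}; cost 0
[col 2] IQ: children I:{A}, Q:{C} ∪→ {A,C}; cost 1
[col 2] EIQ: children E:{C}, IQ:{A,C} ∩→ {C}; cost 0
[col 2] AEIQ: children A:{C}, EIQ:{C} ∩→ {C}; cost 0
[col 2] DY: children D:{A}, Y:{T} ∪→ {A,T}; cost 1
[col 2] ADEIQY: children AEIQ:{C}, DY:{A,T} ∪→ {A,C,T}; cost 1
[col 3] IQ: children I:{A}, Q:{T} ∪→ {A,T}; cost 1
[col 3] EIQ: children E:{C}, IQ:{A,T} ∪→ {A,C,T}; cost 1
[col 3] AEIQ: children A:{T}, EIQ:{A,C,T} ∩→ {T}; cost 0
[col 3] DY: children D:{A}, Y:{G} ∪→ {A,G}; cost 1
[col 3] ADEIQY: children AEIQ:{T}, DY:{A,G} ∪→ {A,G,T}; cost 1
[col 4] IQ: children I:{G}, Q:{A} ∪→ {A,G}; cost 1
[col 4] EIQ: children E:{G}, IQ:{A,G} ∩→ {G}; cost 0
[col 4] AEIQ: children A:{G}, EIQ:{G} ∩→ {G}; cost 0
[col 4] DY: children D:{T}, Y:{C} ∪→ {C,T}; cost 1
[col 4] ADEIQY: children AEIQ:{G}, DY:{C,T} ∪→ {C,G,T}; cost 1
per-site changes: [3, 3, 3, 4, 3]; total = 16

4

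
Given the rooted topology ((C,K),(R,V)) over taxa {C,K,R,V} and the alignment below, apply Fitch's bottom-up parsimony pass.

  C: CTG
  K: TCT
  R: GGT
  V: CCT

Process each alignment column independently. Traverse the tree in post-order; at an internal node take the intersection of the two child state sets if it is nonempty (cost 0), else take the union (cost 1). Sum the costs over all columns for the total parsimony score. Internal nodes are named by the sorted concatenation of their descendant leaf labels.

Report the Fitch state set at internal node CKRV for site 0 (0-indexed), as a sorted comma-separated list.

[col 0] CK: children C:{C}, K:{T} ∪→ {C,T}; cost 1
[col 0] RV: children R:{G}, V:{C} ∪→ {C,G}; cost 1
[col 0] CKRV: children CK:{C,T}, RV:{C,G} ∩→ {C}; cost 0
[col 1] CK: children C:{T}, K:{C} ∪→ {C,T}; cost 1
[col 1] RV: children R:{G}, V:{C} ∪→ {C,G}; cost 1
[col 1] CKRV: children CK:{C,T}, RV:{C,G} ∩→ {C}; cost 0
[col 2] CK: children C:{G}, K:{T} ∪→ {G,T}; cost 1
[col 2] RV: children R:{T}, V:{T} ∩→ {T}; cost 0
[col 2] CKRV: children CK:{G,T}, RV:{T} ∩→ {T}; cost 0
per-site changes: [2, 2, 1]; total = 5

C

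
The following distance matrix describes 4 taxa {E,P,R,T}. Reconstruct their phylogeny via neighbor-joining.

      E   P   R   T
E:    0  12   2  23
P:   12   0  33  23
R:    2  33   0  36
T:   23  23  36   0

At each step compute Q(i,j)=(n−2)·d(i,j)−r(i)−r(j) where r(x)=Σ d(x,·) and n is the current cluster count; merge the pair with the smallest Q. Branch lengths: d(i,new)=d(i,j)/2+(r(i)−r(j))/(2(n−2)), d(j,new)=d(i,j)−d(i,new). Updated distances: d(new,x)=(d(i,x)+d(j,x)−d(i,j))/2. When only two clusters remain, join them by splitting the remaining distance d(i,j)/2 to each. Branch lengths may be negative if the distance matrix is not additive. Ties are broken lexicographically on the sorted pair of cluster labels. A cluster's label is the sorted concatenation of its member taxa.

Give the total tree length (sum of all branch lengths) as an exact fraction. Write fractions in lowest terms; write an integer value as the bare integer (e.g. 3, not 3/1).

1. join E+R (d=2, Q=-104) ⇒ ER; edges |E|=-15/2, |R|=19/2
  updated: d(ER,P)=43/2, d(ER,T)=57/2
2. join ER+P (d=43/2, Q=-73) ⇒ EPR; edges |ER|=27/2, |P|=8
  updated: d(EPR,T)=15
3. join EPR+T (d=15) ⇒ EPRT; edges |EPR|=15/2, |T|=15/2
final tree: (((E:-15/2,R:19/2):27/2,P:8):15/2,T:15/2)
total length: 77/2

77/2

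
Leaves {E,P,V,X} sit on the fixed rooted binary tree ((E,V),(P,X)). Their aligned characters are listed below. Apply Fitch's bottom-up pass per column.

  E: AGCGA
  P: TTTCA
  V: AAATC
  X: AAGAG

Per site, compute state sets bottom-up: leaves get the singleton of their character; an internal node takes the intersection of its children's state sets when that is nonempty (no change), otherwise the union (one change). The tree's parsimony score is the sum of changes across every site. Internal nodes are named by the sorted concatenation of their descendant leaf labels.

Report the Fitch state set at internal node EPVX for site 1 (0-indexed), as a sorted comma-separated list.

EV@0: {A} ∩ {A} = {A} (intersection, +0)
PX@0: {T} ∪ {A} = {A,T} (union, +1)
EPVX@0: {A} ∩ {A,T} = {A} (intersection, +0)
EV@1: {G} ∪ {A} = {A,G} (union, +1)
PX@1: {T} ∪ {A} = {A,T} (union, +1)
EPVX@1: {A,G} ∩ {A,T} = {A} (intersection, +0)
EV@2: {C} ∪ {A} = {A,C} (union, +1)
PX@2: {T} ∪ {G} = {G,T} (union, +1)
EPVX@2: {A,C} ∪ {G,T} = {A,C,G,T} (union, +1)
EV@3: {G} ∪ {T} = {G,T} (union, +1)
PX@3: {C} ∪ {A} = {A,C} (union, +1)
EPVX@3: {G,T} ∪ {A,C} = {A,C,G,T} (union, +1)
EV@4: {A} ∪ {C} = {A,C} (union, +1)
PX@4: {A} ∪ {G} = {A,G} (union, +1)
EPVX@4: {A,C} ∩ {A,G} = {A} (intersection, +0)
per-site changes: [1, 2, 3, 3, 2]; total = 11

A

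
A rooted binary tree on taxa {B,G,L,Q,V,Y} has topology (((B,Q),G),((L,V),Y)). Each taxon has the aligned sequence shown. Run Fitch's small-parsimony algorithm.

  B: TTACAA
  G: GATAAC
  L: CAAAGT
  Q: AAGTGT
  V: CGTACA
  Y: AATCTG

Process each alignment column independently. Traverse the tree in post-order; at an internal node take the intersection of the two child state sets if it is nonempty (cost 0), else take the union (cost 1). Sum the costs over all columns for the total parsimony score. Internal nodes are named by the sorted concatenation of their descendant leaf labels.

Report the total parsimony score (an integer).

19

site 0, node BQ: B={T} ∪ Q={A} → {A,T} (+1)
site 0, node BGQ: BQ={A,T} ∪ G={G} → {A,G,T} (+1)
site 0, node LV: L={C} ∩ V={C} → {C} (+0)
site 0, node LVY: LV={C} ∪ Y={A} → {A,C} (+1)
site 0, node BGLQVY: BGQ={A,G,T} ∩ LVY={A,C} → {A} (+0)
site 1, node BQ: B={T} ∪ Q={A} → {A,T} (+1)
site 1, node BGQ: BQ={A,T} ∩ G={A} → {A} (+0)
site 1, node LV: L={A} ∪ V={G} → {A,G} (+1)
site 1, node LVY: LV={A,G} ∩ Y={A} → {A} (+0)
site 1, node BGLQVY: BGQ={A} ∩ LVY={A} → {A} (+0)
site 2, node BQ: B={A} ∪ Q={G} → {A,G} (+1)
site 2, node BGQ: BQ={A,G} ∪ G={T} → {A,G,T} (+1)
site 2, node LV: L={A} ∪ V={T} → {A,T} (+1)
site 2, node LVY: LV={A,T} ∩ Y={T} → {T} (+0)
site 2, node BGLQVY: BGQ={A,G,T} ∩ LVY={T} → {T} (+0)
site 3, node BQ: B={C} ∪ Q={T} → {C,T} (+1)
site 3, node BGQ: BQ={C,T} ∪ G={A} → {A,C,T} (+1)
site 3, node LV: L={A} ∩ V={A} → {A} (+0)
site 3, node LVY: LV={A} ∪ Y={C} → {A,C} (+1)
site 3, node BGLQVY: BGQ={A,C,T} ∩ LVY={A,C} → {A,C} (+0)
site 4, node BQ: B={A} ∪ Q={G} → {A,G} (+1)
site 4, node BGQ: BQ={A,G} ∩ G={A} → {A} (+0)
site 4, node LV: L={G} ∪ V={C} → {C,G} (+1)
site 4, node LVY: LV={C,G} ∪ Y={T} → {C,G,T} (+1)
site 4, node BGLQVY: BGQ={A} ∪ LVY={C,G,T} → {A,C,G,T} (+1)
site 5, node BQ: B={A} ∪ Q={T} → {A,T} (+1)
site 5, node BGQ: BQ={A,T} ∪ G={C} → {A,C,T} (+1)
site 5, node LV: L={T} ∪ V={A} → {A,T} (+1)
site 5, node LVY: LV={A,T} ∪ Y={G} → {A,G,T} (+1)
site 5, node BGLQVY: BGQ={A,C,T} ∩ LVY={A,G,T} → {A,T} (+0)
per-site changes: [3, 2, 3, 3, 4, 4]; total = 19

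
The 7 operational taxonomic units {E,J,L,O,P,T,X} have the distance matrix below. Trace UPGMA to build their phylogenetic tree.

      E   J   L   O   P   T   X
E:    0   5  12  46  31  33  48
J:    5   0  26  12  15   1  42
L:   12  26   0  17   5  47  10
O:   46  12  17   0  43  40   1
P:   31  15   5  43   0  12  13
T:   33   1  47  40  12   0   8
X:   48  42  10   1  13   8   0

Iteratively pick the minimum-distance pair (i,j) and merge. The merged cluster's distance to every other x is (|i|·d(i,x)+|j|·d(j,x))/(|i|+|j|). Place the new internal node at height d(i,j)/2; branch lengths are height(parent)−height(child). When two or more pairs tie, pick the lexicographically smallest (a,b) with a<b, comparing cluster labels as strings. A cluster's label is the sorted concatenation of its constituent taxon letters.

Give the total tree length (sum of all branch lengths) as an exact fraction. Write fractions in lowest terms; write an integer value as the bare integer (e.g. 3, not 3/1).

step 1: merge (J,T) at d=1; branch lengths J→1/2, T→1/2; new cluster JT
  updated: d(E,JT)=19, d(JT,L)=73/2, d(JT,O)=26, d(JT,P)=27/2, d(JT,X)=25
step 2: merge (O,X) at d=1; branch lengths O→1/2, X→1/2; new cluster OX
  updated: d(E,OX)=47, d(JT,OX)=51/2, d(L,OX)=27/2, d(OX,P)=28
step 3: merge (L,P) at d=5; branch lengths L→5/2, P→5/2; new cluster LP
  updated: d(E,LP)=43/2, d(JT,LP)=25, d(LP,OX)=83/4
step 4: merge (E,JT) at d=19; branch lengths E→19/2, JT→9; new cluster EJT
  updated: d(EJT,LP)=143/6, d(EJT,OX)=98/3
step 5: merge (LP,OX) at d=83/4; branch lengths LP→63/8, OX→79/8; new cluster LOPX
  updated: d(EJT,LOPX)=113/4
step 6: merge (EJT,LOPX) at d=113/4; branch lengths EJT→37/8, LOPX→15/4; new cluster EJLOPTX
final tree: ((E:19/2,(J:1/2,T:1/2):9):37/8,((L:5/2,P:5/2):63/8,(O:1/2,X:1/2):79/8):15/4)
total length: 413/8

413/8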